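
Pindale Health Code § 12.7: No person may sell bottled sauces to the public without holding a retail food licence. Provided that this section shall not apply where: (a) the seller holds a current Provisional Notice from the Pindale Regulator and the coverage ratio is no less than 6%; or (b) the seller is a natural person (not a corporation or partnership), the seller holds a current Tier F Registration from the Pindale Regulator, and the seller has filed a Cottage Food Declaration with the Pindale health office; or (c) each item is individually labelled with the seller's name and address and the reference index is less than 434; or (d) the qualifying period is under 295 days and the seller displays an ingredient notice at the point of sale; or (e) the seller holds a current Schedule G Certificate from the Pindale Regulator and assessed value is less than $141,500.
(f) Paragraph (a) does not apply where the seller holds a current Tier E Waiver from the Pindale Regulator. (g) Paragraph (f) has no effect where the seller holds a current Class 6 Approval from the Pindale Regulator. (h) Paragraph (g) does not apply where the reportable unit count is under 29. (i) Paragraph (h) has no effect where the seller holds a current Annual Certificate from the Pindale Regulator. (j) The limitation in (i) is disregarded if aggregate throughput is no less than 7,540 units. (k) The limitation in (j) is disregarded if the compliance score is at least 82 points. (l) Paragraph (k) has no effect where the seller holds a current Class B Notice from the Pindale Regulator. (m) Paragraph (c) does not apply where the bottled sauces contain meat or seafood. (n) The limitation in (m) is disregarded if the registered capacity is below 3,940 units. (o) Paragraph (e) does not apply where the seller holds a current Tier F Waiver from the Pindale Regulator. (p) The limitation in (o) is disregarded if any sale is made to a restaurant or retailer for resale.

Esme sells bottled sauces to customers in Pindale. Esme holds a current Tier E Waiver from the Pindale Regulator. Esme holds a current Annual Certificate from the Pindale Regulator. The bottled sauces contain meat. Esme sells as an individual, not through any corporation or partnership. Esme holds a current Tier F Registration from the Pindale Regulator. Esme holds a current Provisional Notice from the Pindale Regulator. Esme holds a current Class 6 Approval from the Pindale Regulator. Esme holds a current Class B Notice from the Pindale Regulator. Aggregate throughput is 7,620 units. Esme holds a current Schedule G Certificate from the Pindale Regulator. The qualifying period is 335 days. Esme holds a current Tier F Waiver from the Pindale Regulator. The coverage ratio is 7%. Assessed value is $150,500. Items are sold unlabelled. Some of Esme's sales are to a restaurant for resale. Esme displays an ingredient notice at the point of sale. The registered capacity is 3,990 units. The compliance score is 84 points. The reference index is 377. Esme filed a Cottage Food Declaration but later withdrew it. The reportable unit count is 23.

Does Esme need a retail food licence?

Exception (a) is satisfied on its face — a current Provisional Notice is held; the coverage ratio is 7%, meeting the 6% threshold. But: (f) applies — a current Tier E Waiver is held. (g) is engaged (a current Class 6 Approval is held), but is set aside by (h): (h) operates — the reportable unit count is 23, under the 29 limit. (i) is triggered (a current Annual Certificate is held), but yields to (j): (j) operates against (i): aggregate throughput is 7,620 units, meeting the 7,540 units threshold. (k) would limit (j) — the compliance score is 84 points, meeting the 82 points threshold — but (l) sets (k) aside: (l) operates against (k): a current Class B Notice is held. So (a) is unavailable.
Exception (b) does not apply: the Cottage Food Declaration was withdrawn.
Exception (c) requires that each item is individually labelled with the seller's name and address; but items are sold unlabelled, so (c) is unavailable.
Exception (d) does not apply: the qualifying period is 335 days, not under 295 days.
Exception (e) does not apply: assessed value is $150,500, not less than $141,500.
No exception displaces § 12.7.

Yes — Esme must hold a retail food licence.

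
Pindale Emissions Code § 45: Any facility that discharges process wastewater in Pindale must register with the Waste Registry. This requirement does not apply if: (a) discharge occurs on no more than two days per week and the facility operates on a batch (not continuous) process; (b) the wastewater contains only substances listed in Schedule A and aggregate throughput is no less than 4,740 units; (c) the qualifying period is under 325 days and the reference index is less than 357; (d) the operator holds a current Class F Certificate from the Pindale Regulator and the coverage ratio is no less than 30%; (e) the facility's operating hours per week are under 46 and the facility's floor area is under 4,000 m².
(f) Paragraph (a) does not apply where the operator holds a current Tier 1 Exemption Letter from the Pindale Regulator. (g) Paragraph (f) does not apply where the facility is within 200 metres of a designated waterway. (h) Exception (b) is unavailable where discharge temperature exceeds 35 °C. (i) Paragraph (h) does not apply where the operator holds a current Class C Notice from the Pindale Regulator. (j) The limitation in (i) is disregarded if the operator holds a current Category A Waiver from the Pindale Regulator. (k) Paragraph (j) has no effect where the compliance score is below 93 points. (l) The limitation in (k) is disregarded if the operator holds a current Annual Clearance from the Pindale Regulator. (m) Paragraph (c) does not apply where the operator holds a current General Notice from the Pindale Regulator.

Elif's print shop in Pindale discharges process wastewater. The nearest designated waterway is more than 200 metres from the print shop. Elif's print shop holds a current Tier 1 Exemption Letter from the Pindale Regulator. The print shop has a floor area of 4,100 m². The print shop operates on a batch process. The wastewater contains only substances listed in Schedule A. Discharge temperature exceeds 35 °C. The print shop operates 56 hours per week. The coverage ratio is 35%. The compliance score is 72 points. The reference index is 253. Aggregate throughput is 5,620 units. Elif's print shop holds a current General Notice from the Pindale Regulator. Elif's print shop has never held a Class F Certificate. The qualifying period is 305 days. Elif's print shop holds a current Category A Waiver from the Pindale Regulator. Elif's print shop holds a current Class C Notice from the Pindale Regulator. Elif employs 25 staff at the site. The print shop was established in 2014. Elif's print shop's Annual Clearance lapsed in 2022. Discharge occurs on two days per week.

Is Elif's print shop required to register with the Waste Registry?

No — exception (b) applies; Elif's print shop is not required to register with the Waste Registry.

Exception (a)'s conditions are all satisfied: discharge occurs on no more than two days per week; the facility operates on a batch process. But applying paragraphs (f)–(g): (f) operates against (a): a current Tier 1 Exemption Letter is held. (g), which would lift (f), is inapplicable — the print shop is more than 200 m from any designated waterway. So (a) is unavailable.
Exception (b) is satisfied on its face — the wastewater is Schedule-A-only; aggregate throughput is 5,620 units, meeting the 4,740 units threshold. Under paragraphs (h)–(l): (h) is triggered (discharge temperature exceeds 35 °C), but is set aside by (i): (i) operates — a current Class C Notice is held. (j) is triggered (a current Category A Waiver is held), but is set aside by (k): (k) operates against (j): the compliance score is 72 points, below the 93 points limit. (l), which would lift (k), is not engaged — no current Annual Clearance is held. So (b) applies.
Exception (c)'s conditions are all satisfied: the qualifying period is 305 days, under the 325 days limit; the reference index is 253, less than the 357 limit. However, paragraph (m) must be considered: (m) applies — a current General Notice is held. Exception (c) does not apply.
Exception (d) requires that the operator holds a current Class F Certificate from the Pindale Regulator; but the Class F Certificate is not current, so (d) is unavailable.
Exception (e) fails — the facility's operating hours per week are 56, not under 46.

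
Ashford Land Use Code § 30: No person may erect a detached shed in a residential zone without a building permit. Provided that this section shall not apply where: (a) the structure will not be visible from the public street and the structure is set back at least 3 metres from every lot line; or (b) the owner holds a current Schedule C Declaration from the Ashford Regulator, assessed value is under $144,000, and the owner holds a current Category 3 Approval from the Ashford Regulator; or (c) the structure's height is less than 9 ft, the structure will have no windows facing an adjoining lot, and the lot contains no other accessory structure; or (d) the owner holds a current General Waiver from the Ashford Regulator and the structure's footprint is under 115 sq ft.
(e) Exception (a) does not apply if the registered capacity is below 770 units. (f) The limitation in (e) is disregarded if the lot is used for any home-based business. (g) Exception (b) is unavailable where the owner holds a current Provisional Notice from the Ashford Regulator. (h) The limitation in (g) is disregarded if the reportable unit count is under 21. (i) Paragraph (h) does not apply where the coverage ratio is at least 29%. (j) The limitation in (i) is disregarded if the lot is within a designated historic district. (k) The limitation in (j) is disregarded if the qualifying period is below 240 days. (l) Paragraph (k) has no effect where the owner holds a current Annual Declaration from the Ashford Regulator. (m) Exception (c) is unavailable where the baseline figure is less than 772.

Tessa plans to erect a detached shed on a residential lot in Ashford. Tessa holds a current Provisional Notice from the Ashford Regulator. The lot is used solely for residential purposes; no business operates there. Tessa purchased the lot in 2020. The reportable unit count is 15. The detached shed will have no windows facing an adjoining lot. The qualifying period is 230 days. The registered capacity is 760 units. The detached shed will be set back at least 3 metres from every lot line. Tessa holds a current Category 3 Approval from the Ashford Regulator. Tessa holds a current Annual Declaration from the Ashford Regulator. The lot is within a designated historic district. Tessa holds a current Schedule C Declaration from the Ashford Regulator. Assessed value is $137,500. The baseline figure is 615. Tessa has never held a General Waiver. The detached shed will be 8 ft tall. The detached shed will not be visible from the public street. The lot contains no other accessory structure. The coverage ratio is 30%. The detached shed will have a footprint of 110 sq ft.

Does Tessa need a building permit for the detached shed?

No — exception (b) applies; Tessa does not need a building permit.

Exception (a)'s conditions are all satisfied: the structure will not be visible from the street; the setback is at least 3 m on every side. But applying paragraphs (e)–(f): (e) operates against (a): the registered capacity is 760 units, below the 770 units limit. (f), which would lift (e), does not operate here — the lot is solely residential. (a) is therefore removed.
Exception (b)'s conditions are all satisfied: a current Schedule C Declaration is held; assessed value is $137,500, under the $144,000 limit; a current Category 3 Approval is held. Considering the limiting provisions: (g) would limit (b) — a current Provisional Notice is held — but (h) sets (g) aside: (h) operates against (g): the reportable unit count is 15, under the 21 limit. (i) applies (the coverage ratio is 30%, meeting the 29% threshold), but is displaced by (j): (j) applies — the lot is in a historic district. (k) is engaged (the qualifying period is 230 days, below the 240 days limit), but is set aside by (l): (l) operates against (k): a current Annual Declaration is held. (b) remains available.
Exception (c) is satisfied on its face — the structure's height is 8 ft, less than the 9 ft limit; no windows face an adjoining lot; the lot has no other accessory structure. But: (m) is engaged — the baseline figure is 615, less than the 772 limit. (c) is therefore removed.
Exception (d) requires that the owner holds a current General Waiver from the Ashford Regulator; but the General Waiver is not current, so (d) is unavailable.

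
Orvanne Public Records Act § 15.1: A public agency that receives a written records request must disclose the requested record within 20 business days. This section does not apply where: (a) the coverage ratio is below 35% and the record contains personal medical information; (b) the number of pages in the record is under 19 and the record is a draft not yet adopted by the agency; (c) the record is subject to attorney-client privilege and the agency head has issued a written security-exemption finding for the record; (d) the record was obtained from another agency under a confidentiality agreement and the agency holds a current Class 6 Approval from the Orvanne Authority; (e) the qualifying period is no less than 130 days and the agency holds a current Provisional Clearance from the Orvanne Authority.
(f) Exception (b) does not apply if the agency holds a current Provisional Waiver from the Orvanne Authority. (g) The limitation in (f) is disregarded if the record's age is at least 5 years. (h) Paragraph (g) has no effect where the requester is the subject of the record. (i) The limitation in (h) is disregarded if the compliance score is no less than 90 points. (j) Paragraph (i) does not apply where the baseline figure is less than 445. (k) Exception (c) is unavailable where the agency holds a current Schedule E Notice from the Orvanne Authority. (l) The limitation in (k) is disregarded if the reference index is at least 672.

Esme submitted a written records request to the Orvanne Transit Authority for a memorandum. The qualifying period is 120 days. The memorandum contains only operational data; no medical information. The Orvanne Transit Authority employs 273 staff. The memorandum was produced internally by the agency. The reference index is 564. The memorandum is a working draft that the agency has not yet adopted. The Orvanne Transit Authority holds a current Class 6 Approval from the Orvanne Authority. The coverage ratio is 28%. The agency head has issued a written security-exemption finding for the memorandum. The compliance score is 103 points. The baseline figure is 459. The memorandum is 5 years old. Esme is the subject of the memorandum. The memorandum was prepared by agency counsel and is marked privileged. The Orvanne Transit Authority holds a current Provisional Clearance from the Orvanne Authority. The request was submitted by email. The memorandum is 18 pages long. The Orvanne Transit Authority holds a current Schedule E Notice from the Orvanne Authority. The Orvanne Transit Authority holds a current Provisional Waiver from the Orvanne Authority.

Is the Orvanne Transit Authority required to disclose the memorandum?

Exception (a) does not apply: the memorandum contains only operational data.
All of (b)'s requirements are met (the number of pages in the record is 18, under the 19 limit; the memorandum is an unadopted draft). As to paragraphs (f)–(j): (f) would limit (b) — a current Provisional Waiver is held — but (g) sets (f) aside: (g) operates against (f): the record's age is 5 years, meeting the 5 years threshold. (h) is engaged (Esme is the subject of the memorandum), but is overridden by (i): (i) operates — the compliance score is 103 points, meeting the 90 points threshold. (j) does not operate here (the baseline figure is 459, not less than 445), so (i) stands. So (b) applies.
All of (c)'s requirements are met (the memorandum is privileged; a written security-exemption finding has been issued). However, paragraphs (k)–(l) must be considered: (k) operates against (c): a current Schedule E Notice is held. (l) is not engaged (the reference index is 564, short of 672), so (k) stands. So (c) is unavailable.
Exception (d) does not apply: the memorandum was produced internally.
Exception (e) fails — the qualifying period is 120 days, short of 130 days.

No — exception (b) applies; the Orvanne Transit Authority is not required to disclose the memorandum.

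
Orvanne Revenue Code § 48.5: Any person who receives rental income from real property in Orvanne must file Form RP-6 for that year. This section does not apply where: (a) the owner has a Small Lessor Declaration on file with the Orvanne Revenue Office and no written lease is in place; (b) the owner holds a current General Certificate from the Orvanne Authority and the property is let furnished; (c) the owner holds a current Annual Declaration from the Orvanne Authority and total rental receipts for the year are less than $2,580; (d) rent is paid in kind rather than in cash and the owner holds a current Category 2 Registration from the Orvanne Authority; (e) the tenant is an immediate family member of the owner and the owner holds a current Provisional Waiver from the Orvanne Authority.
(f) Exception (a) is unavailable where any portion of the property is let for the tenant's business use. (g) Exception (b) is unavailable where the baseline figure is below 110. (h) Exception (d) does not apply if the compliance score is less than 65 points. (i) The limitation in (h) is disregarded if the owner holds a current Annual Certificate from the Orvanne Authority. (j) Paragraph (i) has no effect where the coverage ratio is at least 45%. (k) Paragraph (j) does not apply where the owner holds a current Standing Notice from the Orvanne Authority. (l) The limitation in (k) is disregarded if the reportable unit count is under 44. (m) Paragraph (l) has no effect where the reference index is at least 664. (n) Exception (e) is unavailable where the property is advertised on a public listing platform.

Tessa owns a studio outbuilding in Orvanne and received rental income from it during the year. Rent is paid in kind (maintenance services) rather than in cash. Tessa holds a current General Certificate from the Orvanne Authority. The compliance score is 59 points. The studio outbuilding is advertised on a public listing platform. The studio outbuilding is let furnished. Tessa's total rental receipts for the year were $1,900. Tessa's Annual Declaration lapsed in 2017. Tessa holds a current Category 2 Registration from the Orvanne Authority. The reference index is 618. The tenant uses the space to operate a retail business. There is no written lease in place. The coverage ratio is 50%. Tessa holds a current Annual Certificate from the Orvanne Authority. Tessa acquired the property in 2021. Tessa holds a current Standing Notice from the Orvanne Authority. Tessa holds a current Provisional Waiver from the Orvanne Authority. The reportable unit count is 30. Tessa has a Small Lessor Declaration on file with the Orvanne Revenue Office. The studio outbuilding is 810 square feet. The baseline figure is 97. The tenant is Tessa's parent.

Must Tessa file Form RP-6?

Exception (a) is satisfied on its face — a Small Lessor Declaration is on file; there is no written lease. But applying paragraph (f): (f) operates — the space is let for business use. (a) is therefore removed.
Exception (b)'s conditions are all satisfied: a current General Certificate is held; the property is let furnished. But applying paragraph (g): (g) is engaged — the baseline figure is 97, below the 110 limit. Exception (b) does not apply.
Exception (c) requires that the owner holds a current Annual Declaration from the Orvanne Authority; but the Annual Declaration is not current, so (c) is unavailable.
Exception (d): rent is paid in kind; a current Category 2 Registration is held — every condition holds. But applying paragraphs (h)–(m): (h) operates against (d): the compliance score is 59 points, less than the 65 points limit. (i) is triggered (a current Annual Certificate is held), but is itself disapplied by (j): (j) is engaged — the coverage ratio is 50%, meeting the 45% threshold. (k) operates (a current Standing Notice is held), but is displaced by (l): (l) operates against (k): the reportable unit count is 30, under the 44 limit. (m), which would lift (l), is not triggered — the reference index is 618, short of 664. So (d) is unavailable.
Exception (e)'s conditions are all satisfied: the tenant is an immediate family member; a current Provisional Waiver is held. But applying paragraph (n): (n) operates against (e): the property is publicly advertised. Exception (e) does not apply.
No exception is made out. Tessa falls within the general rule.

Yes — Tessa must file Form RP-6.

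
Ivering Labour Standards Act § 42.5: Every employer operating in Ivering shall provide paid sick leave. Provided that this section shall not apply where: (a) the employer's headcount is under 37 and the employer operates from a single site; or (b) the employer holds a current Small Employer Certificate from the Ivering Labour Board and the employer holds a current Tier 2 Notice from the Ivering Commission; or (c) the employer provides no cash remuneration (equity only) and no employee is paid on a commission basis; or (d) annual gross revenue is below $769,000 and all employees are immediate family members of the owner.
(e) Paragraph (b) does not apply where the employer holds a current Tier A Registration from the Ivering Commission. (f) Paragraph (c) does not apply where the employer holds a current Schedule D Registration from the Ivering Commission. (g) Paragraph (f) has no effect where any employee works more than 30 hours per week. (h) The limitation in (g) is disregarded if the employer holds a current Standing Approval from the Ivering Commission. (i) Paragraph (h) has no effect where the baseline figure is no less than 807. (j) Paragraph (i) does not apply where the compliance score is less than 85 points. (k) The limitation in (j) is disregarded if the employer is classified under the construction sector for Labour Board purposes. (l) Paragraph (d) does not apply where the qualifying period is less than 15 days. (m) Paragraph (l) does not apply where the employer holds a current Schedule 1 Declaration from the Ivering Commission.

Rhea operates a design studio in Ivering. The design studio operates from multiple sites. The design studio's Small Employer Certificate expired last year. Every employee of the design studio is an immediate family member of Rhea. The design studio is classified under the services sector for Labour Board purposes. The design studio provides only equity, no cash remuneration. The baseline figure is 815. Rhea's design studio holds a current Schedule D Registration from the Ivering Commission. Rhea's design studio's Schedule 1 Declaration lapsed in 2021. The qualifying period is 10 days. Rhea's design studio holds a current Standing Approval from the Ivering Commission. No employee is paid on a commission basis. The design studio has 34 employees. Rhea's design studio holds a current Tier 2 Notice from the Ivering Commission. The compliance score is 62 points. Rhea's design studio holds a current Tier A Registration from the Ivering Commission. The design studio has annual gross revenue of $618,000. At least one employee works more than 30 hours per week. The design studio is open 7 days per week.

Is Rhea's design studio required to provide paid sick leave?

Yes — Rhea's design studio must provide paid sick leave.

Exception (a) fails — the employer operates from multiple sites.
Exception (b) does not apply: the Small Employer Certificate has expired.
Exception (c) is satisfied on its face — remuneration is equity-only; no employee is paid on commission. However, paragraphs (f)–(k) must be considered: (f) operates against (c): a current Schedule D Registration is held. (g) is engaged (at least one employee exceeds 30 hours/week), but is itself disapplied by (h): (h) is engaged — a current Standing Approval is held. (i) operates (the baseline figure is 815, meeting the 807 threshold), but is set aside by (j): (j) operates against (i): the compliance score is 62 points, less than the 85 points limit. (k) is not engaged (the design studio is classified under the services sector), so (j) stands. Exception (c) does not apply.
Exception (d)'s conditions are all satisfied: annual gross revenue is $618,000, below the $769,000 limit; every employee is an immediate family member. But applying paragraphs (l)–(m): (l) is triggered — the qualifying period is 10 days, less than the 15 days limit. (m), which would lift (l), is not engaged — there is no Schedule 1 Declaration in force. Exception (d) does not apply.
No exception displaces § 42.5.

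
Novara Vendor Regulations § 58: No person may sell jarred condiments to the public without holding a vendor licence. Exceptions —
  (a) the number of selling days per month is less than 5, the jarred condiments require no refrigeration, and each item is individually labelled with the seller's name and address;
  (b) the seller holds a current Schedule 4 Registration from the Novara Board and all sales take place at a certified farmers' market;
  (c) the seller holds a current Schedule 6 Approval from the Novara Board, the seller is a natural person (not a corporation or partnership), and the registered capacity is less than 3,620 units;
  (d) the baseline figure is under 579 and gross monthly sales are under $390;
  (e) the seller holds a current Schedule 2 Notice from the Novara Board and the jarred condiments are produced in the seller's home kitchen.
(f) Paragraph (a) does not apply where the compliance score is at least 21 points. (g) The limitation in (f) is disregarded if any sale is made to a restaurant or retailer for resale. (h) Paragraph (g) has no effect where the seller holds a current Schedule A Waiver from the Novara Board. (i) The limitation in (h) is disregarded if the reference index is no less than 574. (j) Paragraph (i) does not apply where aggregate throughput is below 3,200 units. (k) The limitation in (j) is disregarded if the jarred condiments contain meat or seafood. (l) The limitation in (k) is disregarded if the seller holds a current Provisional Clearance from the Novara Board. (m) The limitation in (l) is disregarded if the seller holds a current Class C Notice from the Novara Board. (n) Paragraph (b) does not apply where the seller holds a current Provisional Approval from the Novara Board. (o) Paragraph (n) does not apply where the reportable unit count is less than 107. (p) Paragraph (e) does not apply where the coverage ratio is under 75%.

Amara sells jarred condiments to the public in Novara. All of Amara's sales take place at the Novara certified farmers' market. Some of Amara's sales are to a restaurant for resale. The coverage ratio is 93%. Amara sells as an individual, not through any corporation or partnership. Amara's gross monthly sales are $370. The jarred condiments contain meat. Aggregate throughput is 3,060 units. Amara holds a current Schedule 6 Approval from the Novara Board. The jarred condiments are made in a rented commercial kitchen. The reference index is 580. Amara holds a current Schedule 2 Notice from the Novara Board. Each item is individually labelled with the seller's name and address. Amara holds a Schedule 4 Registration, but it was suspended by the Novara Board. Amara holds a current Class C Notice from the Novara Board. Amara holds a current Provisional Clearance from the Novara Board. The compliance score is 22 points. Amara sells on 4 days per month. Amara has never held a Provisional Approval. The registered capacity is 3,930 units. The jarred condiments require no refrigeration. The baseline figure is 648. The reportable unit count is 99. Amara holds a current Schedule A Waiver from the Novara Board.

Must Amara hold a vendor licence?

No — exception (a) applies; Amara is not required to hold a vendor licence.

All of (a)'s requirements are met (the number of selling days per month is 4, less than the 5 limit; the jarred condiments are shelf-stable; items are individually labelled). Under paragraphs (f)–(m): (f) would limit (a) — the compliance score is 22 points, meeting the 21 points threshold — but (g) sets (f) aside: (g) operates against (f): some sales are to a restaurant for resale. (h) would limit (g) — a current Schedule A Waiver is held — but (i) sets (h) aside: (i) operates against (h): the reference index is 580, meeting the 574 threshold. (j) is triggered (aggregate throughput is 3,060 units, below the 3,200 units limit), but is displaced by (k): (k) operates — the jarred condiments contain meat. (l) is engaged (a current Provisional Clearance is held), but is displaced by (m): (m) operates against (l): a current Class C Notice is held. Exception (a) stands.
Exception (b) fails — the Schedule 4 Registration is not current.
Exception (c) fails — the registered capacity is 3,930 units, not less than 3,620 units.
Exception (d) does not apply: the baseline figure is 648, not under 579.
Exception (e) requires that the jarred condiments are produced in the seller's home kitchen; but the jarred condiments are made in a commercial kitchen, not a home kitchen, so (e) is unavailable.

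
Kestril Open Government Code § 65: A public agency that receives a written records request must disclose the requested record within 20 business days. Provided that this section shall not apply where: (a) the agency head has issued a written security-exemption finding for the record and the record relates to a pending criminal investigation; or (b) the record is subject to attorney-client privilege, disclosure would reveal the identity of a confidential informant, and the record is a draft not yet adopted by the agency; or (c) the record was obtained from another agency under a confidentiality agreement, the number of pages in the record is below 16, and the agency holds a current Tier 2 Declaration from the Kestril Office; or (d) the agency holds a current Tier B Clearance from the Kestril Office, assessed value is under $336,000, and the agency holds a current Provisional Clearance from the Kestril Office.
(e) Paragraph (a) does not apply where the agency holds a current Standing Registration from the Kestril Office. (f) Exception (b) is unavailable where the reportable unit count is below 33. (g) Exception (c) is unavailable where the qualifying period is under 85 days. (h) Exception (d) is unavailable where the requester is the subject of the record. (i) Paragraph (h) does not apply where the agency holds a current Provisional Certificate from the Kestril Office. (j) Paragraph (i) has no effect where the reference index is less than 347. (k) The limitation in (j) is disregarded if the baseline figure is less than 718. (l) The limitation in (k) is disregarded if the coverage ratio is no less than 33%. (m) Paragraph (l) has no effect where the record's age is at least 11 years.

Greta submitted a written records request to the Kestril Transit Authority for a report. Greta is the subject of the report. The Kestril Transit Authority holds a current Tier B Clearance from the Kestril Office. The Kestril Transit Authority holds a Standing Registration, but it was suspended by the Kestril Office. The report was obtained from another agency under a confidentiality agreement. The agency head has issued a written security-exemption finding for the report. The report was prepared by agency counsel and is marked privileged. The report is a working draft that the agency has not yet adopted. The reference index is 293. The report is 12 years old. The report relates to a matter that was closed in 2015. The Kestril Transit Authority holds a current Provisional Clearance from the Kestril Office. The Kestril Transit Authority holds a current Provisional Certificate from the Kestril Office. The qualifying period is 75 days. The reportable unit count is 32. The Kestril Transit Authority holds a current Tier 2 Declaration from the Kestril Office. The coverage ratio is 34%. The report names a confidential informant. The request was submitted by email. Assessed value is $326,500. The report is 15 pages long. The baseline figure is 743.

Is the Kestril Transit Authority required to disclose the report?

Yes — the Kestril Transit Authority must disclose the report.

Exception (a) fails — the report relates to a closed matter.
Exception (b): the report is privileged; the report names a confidential informant; the report is an unadopted draft — every condition holds. Turning to paragraph (f): (f) operates against (b): the reportable unit count is 32, below the 33 limit. (b) is therefore removed.
Exception (c)'s conditions are all satisfied: the report was obtained under a confidentiality agreement; the number of pages in the record is 15, below the 16 limit; a current Tier 2 Declaration is held. Turning to paragraph (g): (g) operates against (c): the qualifying period is 75 days, under the 85 days limit. Exception (c) does not apply.
Exception (d): a current Tier B Clearance is held; assessed value is $326,500, under the $336,000 limit; a current Provisional Clearance is held — every condition holds. But: (h) applies — Greta is the subject of the report. (i) would limit (h) — a current Provisional Certificate is held — but (j) sets (i) aside: (j) operates against (i): the reference index is 293, less than the 347 limit. (k) is not triggered (the baseline figure is 743, not less than 718), so (j) stands. Exception (d) does not apply.
No exception displaces § 65.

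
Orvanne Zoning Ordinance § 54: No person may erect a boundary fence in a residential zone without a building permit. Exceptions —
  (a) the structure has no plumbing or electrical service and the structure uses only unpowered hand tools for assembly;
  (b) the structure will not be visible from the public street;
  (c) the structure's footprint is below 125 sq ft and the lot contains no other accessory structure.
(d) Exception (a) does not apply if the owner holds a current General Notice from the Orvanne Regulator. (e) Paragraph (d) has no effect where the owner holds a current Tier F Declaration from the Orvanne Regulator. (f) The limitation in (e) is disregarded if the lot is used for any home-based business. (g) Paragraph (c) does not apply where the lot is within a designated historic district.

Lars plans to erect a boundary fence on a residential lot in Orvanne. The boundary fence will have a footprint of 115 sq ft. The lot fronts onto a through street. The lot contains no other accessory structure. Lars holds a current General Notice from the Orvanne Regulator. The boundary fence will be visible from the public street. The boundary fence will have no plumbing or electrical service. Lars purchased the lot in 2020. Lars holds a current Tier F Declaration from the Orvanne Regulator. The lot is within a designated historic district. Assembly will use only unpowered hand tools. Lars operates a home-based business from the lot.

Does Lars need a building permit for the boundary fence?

Exception (a): there is no plumbing or electrical service; assembly uses only hand tools — every condition holds. Turning to paragraphs (d)–(f): (d) is triggered — a current General Notice is held. (e) is triggered (a current Tier F Declaration is held), but is overridden by (f): (f) operates against (e): a home-based business operates on the lot. So (a) is unavailable.
Exception (b) does not apply: the structure will be visible from the street.
All of (c)'s requirements are met (the structure's footprint is 115 sq ft, below the 125 sq ft limit; the lot has no other accessory structure). But: (g) operates against (c): the lot is in a historic district. Exception (c) does not apply.
No exception displaces § 54.

Yes — Lars must obtain a building permit.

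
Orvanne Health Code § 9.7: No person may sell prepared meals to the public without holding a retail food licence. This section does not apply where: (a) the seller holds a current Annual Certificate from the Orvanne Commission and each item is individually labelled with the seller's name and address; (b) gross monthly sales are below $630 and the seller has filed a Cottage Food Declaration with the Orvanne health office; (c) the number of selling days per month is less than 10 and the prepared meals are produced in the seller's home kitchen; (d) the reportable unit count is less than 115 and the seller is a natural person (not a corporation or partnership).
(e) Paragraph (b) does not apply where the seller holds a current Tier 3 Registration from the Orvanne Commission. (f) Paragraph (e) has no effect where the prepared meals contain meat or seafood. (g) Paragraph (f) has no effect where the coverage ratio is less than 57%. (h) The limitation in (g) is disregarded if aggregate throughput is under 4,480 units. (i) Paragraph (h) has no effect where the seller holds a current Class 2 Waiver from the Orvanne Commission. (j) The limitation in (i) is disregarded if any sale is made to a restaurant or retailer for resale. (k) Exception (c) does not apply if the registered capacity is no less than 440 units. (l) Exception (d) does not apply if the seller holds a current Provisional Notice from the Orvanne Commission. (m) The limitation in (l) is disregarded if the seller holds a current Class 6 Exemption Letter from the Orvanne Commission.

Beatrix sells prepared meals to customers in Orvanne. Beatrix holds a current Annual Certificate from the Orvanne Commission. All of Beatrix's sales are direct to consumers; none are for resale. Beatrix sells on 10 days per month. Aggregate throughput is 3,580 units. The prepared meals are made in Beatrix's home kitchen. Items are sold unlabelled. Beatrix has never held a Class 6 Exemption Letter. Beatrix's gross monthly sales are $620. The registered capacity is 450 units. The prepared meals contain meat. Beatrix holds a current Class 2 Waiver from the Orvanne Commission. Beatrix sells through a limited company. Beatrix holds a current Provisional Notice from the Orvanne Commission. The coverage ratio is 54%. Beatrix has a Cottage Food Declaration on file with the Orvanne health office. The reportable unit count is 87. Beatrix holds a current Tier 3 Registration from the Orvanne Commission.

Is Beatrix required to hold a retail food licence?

Exception (a) requires that each item is individually labelled with the seller's name and address; but items are sold unlabelled, so (a) is unavailable.
Exception (b) is satisfied on its face — gross monthly sales are $620, below the $630 limit; a Cottage Food Declaration is on file. But applying paragraphs (e)–(j): (e) applies — a current Tier 3 Registration is held. (f) would limit (e) — the prepared meals contain meat — but (g) sets (f) aside: (g) operates against (f): the coverage ratio is 54%, less than the 57% limit. (h) would limit (g) — aggregate throughput is 3,580 units, under the 4,480 units limit — but (i) sets (h) aside: (i) operates against (h): a current Class 2 Waiver is held. (j), which would lift (i), is not triggered — no sales are for resale. (b) is therefore removed.
Exception (c) requires that the number of selling days per month is less than 10; but the number of selling days per month is 10, not less than 10, so (c) is unavailable.
Exception (d) does not apply: the seller operates through a limited company.
No exception applies. The general rule governs.

Yes — Beatrix must hold a retail food licence.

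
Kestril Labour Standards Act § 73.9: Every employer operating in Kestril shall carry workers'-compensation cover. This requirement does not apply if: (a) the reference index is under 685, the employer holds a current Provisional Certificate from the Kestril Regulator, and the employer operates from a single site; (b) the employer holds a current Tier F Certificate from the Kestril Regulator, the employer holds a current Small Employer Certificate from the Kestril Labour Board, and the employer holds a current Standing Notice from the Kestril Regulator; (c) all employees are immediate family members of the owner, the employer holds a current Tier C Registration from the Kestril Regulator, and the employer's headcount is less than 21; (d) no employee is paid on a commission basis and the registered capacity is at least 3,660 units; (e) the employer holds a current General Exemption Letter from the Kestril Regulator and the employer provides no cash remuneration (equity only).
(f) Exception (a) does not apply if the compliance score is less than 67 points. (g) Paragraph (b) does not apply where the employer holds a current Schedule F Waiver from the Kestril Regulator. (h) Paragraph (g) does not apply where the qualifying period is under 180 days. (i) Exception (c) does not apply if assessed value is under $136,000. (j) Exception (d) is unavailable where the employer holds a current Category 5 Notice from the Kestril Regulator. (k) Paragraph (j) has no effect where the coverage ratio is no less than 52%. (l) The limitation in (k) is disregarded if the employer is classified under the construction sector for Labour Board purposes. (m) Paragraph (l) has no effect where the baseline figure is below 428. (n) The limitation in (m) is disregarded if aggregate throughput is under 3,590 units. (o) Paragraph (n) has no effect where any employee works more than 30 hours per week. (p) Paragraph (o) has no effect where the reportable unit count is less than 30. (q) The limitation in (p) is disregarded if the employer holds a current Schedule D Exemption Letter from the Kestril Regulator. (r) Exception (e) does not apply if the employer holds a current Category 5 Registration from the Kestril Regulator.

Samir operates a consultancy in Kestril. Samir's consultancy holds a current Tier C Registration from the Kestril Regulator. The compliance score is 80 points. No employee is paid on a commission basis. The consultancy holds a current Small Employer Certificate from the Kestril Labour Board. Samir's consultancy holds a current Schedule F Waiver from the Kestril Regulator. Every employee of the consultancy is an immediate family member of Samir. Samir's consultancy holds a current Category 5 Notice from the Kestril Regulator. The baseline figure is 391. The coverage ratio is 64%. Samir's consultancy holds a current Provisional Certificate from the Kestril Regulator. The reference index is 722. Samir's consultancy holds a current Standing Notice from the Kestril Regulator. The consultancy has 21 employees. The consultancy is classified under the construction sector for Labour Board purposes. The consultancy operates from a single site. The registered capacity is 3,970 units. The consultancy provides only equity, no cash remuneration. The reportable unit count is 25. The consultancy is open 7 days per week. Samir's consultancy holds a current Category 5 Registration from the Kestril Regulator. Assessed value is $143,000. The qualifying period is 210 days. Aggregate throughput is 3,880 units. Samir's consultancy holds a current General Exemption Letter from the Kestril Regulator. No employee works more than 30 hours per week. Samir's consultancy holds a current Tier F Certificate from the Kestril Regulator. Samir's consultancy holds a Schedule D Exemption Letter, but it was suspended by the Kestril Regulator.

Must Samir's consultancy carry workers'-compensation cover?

Exception (a) requires that the reference index is under 685; but the reference index is 722, not under 685, so (a) is unavailable.
Exception (b): a current Tier F Certificate is held; a current Small Employer Certificate is held; a current Standing Notice is held — every condition holds. Turning to paragraphs (g)–(h): (g) operates against (b): a current Schedule F Waiver is held. (h), which would lift (g), is not engaged — the qualifying period is 210 days, not under 180 days. (b) is therefore removed.
Exception (c) requires that the employer's headcount is less than 21; but the employer's headcount is 21, not less than 21, so (c) is unavailable.
All of (d)'s requirements are met (no employee is paid on commission; the registered capacity is 3,970 units, meeting the 3,660 units threshold). As to paragraphs (j)–(q): (j) would limit (d) — a current Category 5 Notice is held — but (k) sets (j) aside: (k) is engaged — the coverage ratio is 64%, meeting the 52% threshold. (l) would limit (k) — the consultancy is classified under the construction sector — but (m) sets (l) aside: (m) applies — the baseline figure is 391, below the 428 limit. (n), which would lift (m), is not engaged — aggregate throughput is 3,880 units, not under 3,590 units. Exception (d) stands.
Exception (e)'s conditions are all satisfied: a current General Exemption Letter is held; remuneration is equity-only. But applying paragraph (r): (r) operates against (e): a current Category 5 Registration is held. Exception (e) does not apply.

No — exception (d) applies; Samir's consultancy is not required to carry workers'-compensation cover.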